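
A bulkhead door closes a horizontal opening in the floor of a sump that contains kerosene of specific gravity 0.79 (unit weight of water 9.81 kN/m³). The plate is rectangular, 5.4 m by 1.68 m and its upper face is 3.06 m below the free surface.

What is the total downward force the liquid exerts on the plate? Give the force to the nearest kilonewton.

γ = 0.79 × 9.81 = 7.7499 kN/m³.
The plate is horizontal, so pressure is uniform at p = γ·h = 7.7499 × 3.06 = 23.7147 kN/m².
A = 5.4 × 1.68 = 9.072 m².
F = p·A = 23.7147 × 9.072 = 215.14 kN.

F ≈ 215 kN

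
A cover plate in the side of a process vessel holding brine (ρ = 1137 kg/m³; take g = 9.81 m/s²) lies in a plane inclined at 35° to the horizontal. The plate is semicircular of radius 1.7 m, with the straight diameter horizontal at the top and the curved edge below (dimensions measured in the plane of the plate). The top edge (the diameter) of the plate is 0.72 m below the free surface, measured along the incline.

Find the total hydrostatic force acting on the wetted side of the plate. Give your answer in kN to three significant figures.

γ = ρg = 1137 × 9.81 / 1000 = 11.15397 kN/m³.
Let θ = 35° be the plate's angle to the horizontal; measure y along the incline from where the plane meets the free surface. Vertical depth h = y·sinθ with sinθ = 0.573576.
The centroid of a semicircle lies 4r/(3π) = 0.721502 m from the diameter, here below the top edge, so y_c = 0.72 + 0.721502 = 1.4415 m and h_c = 1.4415 × 0.573576 = 0.82681 m.
A = πr²/2 = π × 1.7²/2 = 4.5396 m².
Resultant F = γ·h_c·A = 11.15397 × 0.82681 × 4.5396 = 41.8652 kN.

F ≈ 41.9 kN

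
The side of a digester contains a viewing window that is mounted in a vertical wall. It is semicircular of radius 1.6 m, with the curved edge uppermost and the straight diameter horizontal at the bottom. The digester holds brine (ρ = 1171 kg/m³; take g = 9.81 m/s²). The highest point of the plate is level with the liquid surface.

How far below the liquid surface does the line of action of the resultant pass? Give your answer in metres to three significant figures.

γ = ρg = 1171 × 9.81 / 1000 = 11.48751 kN/m³.
The centroid lies 4r/(3π) = 0.679061 m above the diameter, so r − 4r/(3π) = 1.6 − 0.679061 = 0.920939 m below the topmost point, so the centroid depth is h_c = 0.920939 m.
A = πr²/2 = π × 1.6²/2 = 4.02124 m².
Resultant F = γ·h_c·A = 11.48751 × 0.920939 × 4.02124 = 42.5419 kN.
I_c = (π/8 − 8/(9π))·r⁴ = 0.109757 × 1.6⁴ = 0.719303 m⁴.
Centre of pressure: y_p = y_c + I_c/(y_c·A) = 0.920939 + 0.719303/(0.920939 × 4.02124) = 0.920939 + 0.194232 = 1.11517 m along the plane.

h_p = 1.12 m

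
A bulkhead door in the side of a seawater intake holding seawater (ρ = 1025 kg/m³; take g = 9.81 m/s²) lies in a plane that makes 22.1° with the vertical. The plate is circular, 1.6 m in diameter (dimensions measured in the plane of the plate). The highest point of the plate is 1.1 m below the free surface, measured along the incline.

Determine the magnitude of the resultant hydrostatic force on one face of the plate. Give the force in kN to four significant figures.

γ = ρg = 1025 × 9.81 / 1000 = 10.05525 kN/m³.
The plate makes 22.1° with the vertical, i.e. θ = 90° − 22.1° = 67.9° to the horizontal. Measuring y along the incline from the free-surface line, vertical depth h = y·sinθ with sinθ = 0.926529.
The centroid is at the centre, 0.8 m below the top of the plate, so y_c = 1.1 + 0.8 = 1.9 m and h_c = 1.9 × 0.926529 = 1.76041 m.
A = π(0.8)² = 2.01062 m².
Resultant F = γ·h_c·A = 10.05525 × 1.76041 × 2.01062 = 35.5907 kN.

F ≈ 35.59 kN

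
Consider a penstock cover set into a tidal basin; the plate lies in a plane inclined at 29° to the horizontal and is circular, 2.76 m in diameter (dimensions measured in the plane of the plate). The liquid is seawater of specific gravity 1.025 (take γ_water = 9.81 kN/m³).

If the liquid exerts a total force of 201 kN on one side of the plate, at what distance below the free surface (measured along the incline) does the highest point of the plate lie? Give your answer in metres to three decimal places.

y_top ≈ 5.512 m

γ = 1.025 × 9.81 = 10.05525 kN/m³.
A = π(1.38)² = 5.98285 m².
From F = γ·h_c·A, the centroid depth is h_c = 201/(10.05525 × 5.98285) = 3.34114 m.
Let θ = 29° be the plate's angle to the horizontal; measure y along the incline from where the plane meets the free surface. Vertical depth h = y·sinθ with sinθ = 0.484810.
Along the incline, y_c = h_c/sinθ = 3.34114/0.484810 = 6.89165 m.
The centroid is at the centre, 1.38 m below the top of the plate, so the highest point sits at y_top = 6.89165 − 1.38 = 5.51165 m along the incline.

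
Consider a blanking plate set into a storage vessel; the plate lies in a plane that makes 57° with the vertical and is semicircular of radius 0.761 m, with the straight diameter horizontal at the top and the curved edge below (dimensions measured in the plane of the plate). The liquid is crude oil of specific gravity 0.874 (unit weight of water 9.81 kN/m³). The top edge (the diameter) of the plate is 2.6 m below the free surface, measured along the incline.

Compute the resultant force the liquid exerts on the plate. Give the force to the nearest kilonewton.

F ≈ 12 kN

γ = 0.874 × 9.81 = 8.57394 kN/m³.
The plate makes 57° with the vertical, i.e. θ = 90° − 57° = 33° to the horizontal. Measuring y along the incline from the free-surface line, vertical depth h = y·sinθ with sinθ = 0.544639.
The centroid of a semicircle lies 4r/(3π) = 0.322978 m from the diameter, here below the top edge, so y_c = 2.6 + 0.322978 = 2.92298 m and h_c = 2.92298 × 0.544639 = 1.59197 m.
A = πr²/2 = π × 0.761²/2 = 0.909681 m².
Resultant F = γ·h_c·A = 8.57394 × 1.59197 × 0.909681 = 12.4167 kN.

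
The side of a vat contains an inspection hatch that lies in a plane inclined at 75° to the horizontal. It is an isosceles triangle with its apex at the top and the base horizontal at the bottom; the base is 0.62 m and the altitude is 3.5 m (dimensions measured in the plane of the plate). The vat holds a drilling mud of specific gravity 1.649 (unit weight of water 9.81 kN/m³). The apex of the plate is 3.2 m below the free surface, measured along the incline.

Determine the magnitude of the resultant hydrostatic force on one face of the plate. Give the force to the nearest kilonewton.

F ≈ 94 kN

γ = 1.649 × 9.81 = 16.17669 kN/m³.
Let θ = 75° be the plate's angle to the horizontal; measure y along the incline from where the plane meets the free surface. Vertical depth h = y·sinθ with sinθ = 0.965926.
With the apex up, the centroid sits 2h/3 = 2 × 3.5/3 = 2.33333 m below the apex, so y_c = 3.2 + 2.33333 = 5.53333 m and h_c = 5.53333 × 0.965926 = 5.34479 m.
A = ½ × 0.62 × 3.5 = 1.085 m².
Resultant F = γ·h_c·A = 16.17669 × 5.34479 × 1.085 = 93.8102 kN.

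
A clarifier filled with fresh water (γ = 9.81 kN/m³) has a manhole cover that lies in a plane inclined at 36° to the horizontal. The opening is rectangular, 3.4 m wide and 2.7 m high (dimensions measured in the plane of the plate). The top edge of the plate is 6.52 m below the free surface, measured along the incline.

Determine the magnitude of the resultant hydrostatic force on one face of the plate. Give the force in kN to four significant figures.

γ = 9.81 kN/m³.
Let θ = 36° be the plate's angle to the horizontal; measure y along the incline from where the plane meets the free surface. Vertical depth h = y·sinθ with sinθ = 0.587785.
The centroid lies 2.7/2 = 1.35 m below the top edge, so y_c = 6.52 + 1.35 = 7.87 m and h_c = 7.87 × 0.587785 = 4.62587 m.
A = 3.4 × 2.7 = 9.18 m².
Resultant F = γ·h_c·A = 9.81 × 4.62587 × 9.18 = 416.586 kN.

F ≈ 416.6 kN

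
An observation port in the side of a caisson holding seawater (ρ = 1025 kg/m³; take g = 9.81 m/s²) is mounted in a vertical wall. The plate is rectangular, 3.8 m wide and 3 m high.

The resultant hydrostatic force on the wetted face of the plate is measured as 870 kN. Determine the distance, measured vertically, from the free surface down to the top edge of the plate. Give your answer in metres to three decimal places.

d_top ≈ 6.090 m

γ = ρg = 1025 × 9.81 / 1000 = 10.05525 kN/m³.
A = 3.8 × 3 = 11.4 m².
From F = γ·h_c·A, the centroid depth is h_c = 870/(10.05525 × 11.4) = 7.58965 m.
The centroid lies 3/2 = 1.5 m below the top edge, so the top edge sits at h_top = 7.58965 − 1.5 = 6.08965 m below the surface.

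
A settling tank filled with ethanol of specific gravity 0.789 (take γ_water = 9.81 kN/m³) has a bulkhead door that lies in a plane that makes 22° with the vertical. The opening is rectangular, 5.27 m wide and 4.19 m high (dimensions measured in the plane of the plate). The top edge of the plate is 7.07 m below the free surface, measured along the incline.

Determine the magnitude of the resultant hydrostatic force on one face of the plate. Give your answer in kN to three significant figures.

F ≈ 1450 kN

γ = 0.789 × 9.81 = 7.74009 kN/m³.
The plate makes 22° with the vertical, i.e. θ = 90° − 22° = 68° to the horizontal. Measuring y along the incline from the free-surface line, vertical depth h = y·sinθ with sinθ = 0.927184.
The centroid lies 4.19/2 = 2.095 m below the top edge, so y_c = 7.07 + 2.095 = 9.165 m and h_c = 9.165 × 0.927184 = 8.49764 m.
A = 5.27 × 4.19 = 22.0813 m².
Resultant F = γ·h_c·A = 7.74009 × 8.49764 × 22.0813 = 1452.34 kN.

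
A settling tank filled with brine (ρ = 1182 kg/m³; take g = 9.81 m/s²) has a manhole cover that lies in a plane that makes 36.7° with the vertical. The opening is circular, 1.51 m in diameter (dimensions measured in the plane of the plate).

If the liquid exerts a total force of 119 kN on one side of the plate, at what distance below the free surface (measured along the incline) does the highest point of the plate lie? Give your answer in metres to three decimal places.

γ = ρg = 1182 × 9.81 / 1000 = 11.59542 kN/m³.
A = π(0.755)² = 1.79079 m².
From F = γ·h_c·A, the centroid depth is h_c = 119/(11.59542 × 1.79079) = 5.73081 m.
The plate makes 36.7° with the vertical, i.e. θ = 90° − 36.7° = 53.3° to the horizontal. Measuring y along the incline from the free-surface line, vertical depth h = y·sinθ with sinθ = 0.801776.
Along the incline, y_c = h_c/sinθ = 5.73081/0.801776 = 7.14764 m.
The centroid is at the centre, 0.755 m below the top of the plate, so the highest point sits at y_top = 7.14764 − 0.755 = 6.39264 m along the incline.

y_top ≈ 6.393 m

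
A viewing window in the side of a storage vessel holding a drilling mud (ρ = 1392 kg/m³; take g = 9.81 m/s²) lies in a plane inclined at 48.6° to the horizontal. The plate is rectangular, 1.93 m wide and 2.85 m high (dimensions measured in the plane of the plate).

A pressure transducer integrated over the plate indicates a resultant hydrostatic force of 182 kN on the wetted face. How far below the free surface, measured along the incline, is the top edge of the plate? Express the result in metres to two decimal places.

y_top ≈ 1.81 m

γ = ρg = 1392 × 9.81 / 1000 = 13.65552 kN/m³.
A = 1.93 × 2.85 = 5.5005 m².
From F = γ·h_c·A, the centroid depth is h_c = 182/(13.65552 × 5.5005) = 2.42304 m.
Let θ = 48.6° be the plate's angle to the horizontal; measure y along the incline from where the plane meets the free surface. Vertical depth h = y·sinθ with sinθ = 0.750111.
Along the incline, y_c = h_c/sinθ = 2.42304/0.750111 = 3.23024 m.
The centroid lies 2.85/2 = 1.425 m below the top edge, so the top edge sits at y_top = 3.23024 − 1.425 = 1.80524 m along the incline.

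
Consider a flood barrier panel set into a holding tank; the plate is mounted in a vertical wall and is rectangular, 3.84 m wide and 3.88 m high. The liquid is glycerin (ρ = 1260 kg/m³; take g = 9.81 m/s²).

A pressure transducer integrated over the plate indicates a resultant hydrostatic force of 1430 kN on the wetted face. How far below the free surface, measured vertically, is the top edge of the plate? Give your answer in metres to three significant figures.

d_top ≈ 5.82 m

γ = ρg = 1260 × 9.81 / 1000 = 12.3606 kN/m³.
A = 3.84 × 3.88 = 14.8992 m².
From F = γ·h_c·A, the centroid depth is h_c = 1430/(12.3606 × 14.8992) = 7.76486 m.
The centroid lies 3.88/2 = 1.94 m below the top edge, so the top edge sits at h_top = 7.76486 − 1.94 = 5.82486 m below the surface.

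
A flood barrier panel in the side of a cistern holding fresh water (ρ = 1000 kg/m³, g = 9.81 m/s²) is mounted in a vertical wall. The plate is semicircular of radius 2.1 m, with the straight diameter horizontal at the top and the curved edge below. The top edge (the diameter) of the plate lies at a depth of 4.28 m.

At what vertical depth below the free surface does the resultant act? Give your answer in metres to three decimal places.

h_p = 5.231 m

γ = ρg = 1000 × 9.81 = 9810 N/m³ = 9.81 kN/m³.
The centroid of a semicircle lies 4r/(3π) = 0.891268 m from the diameter, here below the top edge, so the centroid depth is h_c = 4.28 + 0.891268 = 5.17127 m.
A = πr²/2 = π × 2.1²/2 = 6.92721 m².
Resultant F = γ·h_c·A = 9.81 × 5.17127 × 6.92721 = 351.418 kN.
I_c = (π/8 − 8/(9π))·r⁴ = 0.109757 × 2.1⁴ = 2.13457 m⁴.
Centre of pressure: y_p = y_c + I_c/(y_c·A) = 5.17127 + 2.13457/(5.17127 × 6.92721) = 5.17127 + 0.0595875 = 5.23086 m along the plane.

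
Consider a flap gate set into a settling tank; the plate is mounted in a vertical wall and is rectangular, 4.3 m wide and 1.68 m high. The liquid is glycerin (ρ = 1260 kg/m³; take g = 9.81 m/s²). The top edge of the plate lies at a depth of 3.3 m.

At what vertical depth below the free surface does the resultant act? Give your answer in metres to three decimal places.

γ = ρg = 1260 × 9.81 / 1000 = 12.3606 kN/m³.
The centroid lies 1.68/2 = 0.84 m below the top edge, so the centroid depth is h_c = 3.3 + 0.84 = 4.14 m.
A = 4.3 × 1.68 = 7.224 m².
Resultant F = γ·h_c·A = 12.3606 × 4.14 × 7.224 = 369.673 kN.
I_c = b·h³/12 = 4.3 × 1.68³/12 = 1.69908 m⁴.
Centre of pressure: y_p = y_c + I_c/(y_c·A) = 4.14 + 1.69908/(4.14 × 7.224) = 4.14 + 0.0568114 = 4.19681 m along the plane.

h_p = 4.197 m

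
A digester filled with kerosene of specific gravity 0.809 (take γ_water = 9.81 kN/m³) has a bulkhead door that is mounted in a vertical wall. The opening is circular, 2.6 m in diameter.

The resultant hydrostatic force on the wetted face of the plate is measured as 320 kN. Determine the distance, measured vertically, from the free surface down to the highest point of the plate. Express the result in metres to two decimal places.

d_top ≈ 6.29 m

γ = 0.809 × 9.81 = 7.93629 kN/m³.
A = π(1.3)² = 5.30929 m².
From F = γ·h_c·A, the centroid depth is h_c = 320/(7.93629 × 5.30929) = 7.59444 m.
The centroid is at the centre, 1.3 m below the top of the plate, so the highest point sits at h_top = 7.59444 − 1.3 = 6.29444 m below the surface.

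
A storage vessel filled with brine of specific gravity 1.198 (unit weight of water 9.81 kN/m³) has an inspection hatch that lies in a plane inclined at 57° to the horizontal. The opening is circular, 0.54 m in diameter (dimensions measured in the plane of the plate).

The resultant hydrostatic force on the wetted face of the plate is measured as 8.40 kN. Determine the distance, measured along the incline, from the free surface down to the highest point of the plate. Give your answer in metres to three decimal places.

y_top ≈ 3.451 m

γ = 1.198 × 9.81 = 11.75238 kN/m³.
A = π(0.27)² = 0.229022 m².
From F = γ·h_c·A, the centroid depth is h_c = 8.40/(11.75238 × 0.229022) = 3.12087 m.
Let θ = 57° be the plate's angle to the horizontal; measure y along the incline from where the plane meets the free surface. Vertical depth h = y·sinθ with sinθ = 0.838671.
Along the incline, y_c = h_c/sinθ = 3.12087/0.838671 = 3.72121 m.
The centroid is at the centre, 0.27 m below the top of the plate, so the highest point sits at y_top = 3.72121 − 0.27 = 3.45121 m along the incline.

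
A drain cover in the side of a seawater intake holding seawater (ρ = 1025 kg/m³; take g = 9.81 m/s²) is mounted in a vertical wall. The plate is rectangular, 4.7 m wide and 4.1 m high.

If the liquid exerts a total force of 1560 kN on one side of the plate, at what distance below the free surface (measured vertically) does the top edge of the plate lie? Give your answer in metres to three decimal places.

γ = ρg = 1025 × 9.81 / 1000 = 10.05525 kN/m³.
A = 4.7 × 4.1 = 19.27 m².
From F = γ·h_c·A, the centroid depth is h_c = 1560/(10.05525 × 19.27) = 8.051 m.
The centroid lies 4.1/2 = 2.05 m below the top edge, so the top edge sits at h_top = 8.051 − 2.05 = 6.001 m below the surface.

d_top ≈ 6.001 m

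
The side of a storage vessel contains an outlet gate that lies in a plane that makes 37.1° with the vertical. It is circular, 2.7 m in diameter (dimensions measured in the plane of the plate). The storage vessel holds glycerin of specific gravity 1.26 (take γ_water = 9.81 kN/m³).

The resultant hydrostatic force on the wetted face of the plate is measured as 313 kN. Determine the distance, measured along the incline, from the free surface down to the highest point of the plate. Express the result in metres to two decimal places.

γ = 1.26 × 9.81 = 12.3606 kN/m³.
A = π(1.35)² = 5.72555 m².
From F = γ·h_c·A, the centroid depth is h_c = 313/(12.3606 × 5.72555) = 4.4227 m.
The plate makes 37.1° with the vertical, i.e. θ = 90° − 37.1° = 52.9° to the horizontal. Measuring y along the incline from the free-surface line, vertical depth h = y·sinθ with sinθ = 0.797584.
Along the incline, y_c = h_c/sinθ = 4.4227/0.797584 = 5.54512 m.
The centroid is at the centre, 1.35 m below the top of the plate, so the highest point sits at y_top = 5.54512 − 1.35 = 4.19512 m along the incline.

y_top ≈ 4.20 m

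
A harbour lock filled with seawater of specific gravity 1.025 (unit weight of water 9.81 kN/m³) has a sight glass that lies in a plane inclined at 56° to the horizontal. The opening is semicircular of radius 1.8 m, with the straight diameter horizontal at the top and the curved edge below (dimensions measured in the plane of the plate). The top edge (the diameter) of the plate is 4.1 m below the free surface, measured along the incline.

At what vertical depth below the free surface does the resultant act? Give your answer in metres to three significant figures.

γ = 1.025 × 9.81 = 10.05525 kN/m³.
Let θ = 56° be the plate's angle to the horizontal; measure y along the incline from where the plane meets the free surface. Vertical depth h = y·sinθ with sinθ = 0.829038.
The centroid of a semicircle lies 4r/(3π) = 0.763944 m from the diameter, here below the top edge, so y_c = 4.1 + 0.763944 = 4.86394 m and h_c = 4.86394 × 0.829038 = 4.03239 m.
A = πr²/2 = π × 1.8²/2 = 5.08938 m².
Resultant F = γ·h_c·A = 10.05525 × 4.03239 × 5.08938 = 206.358 kN.
I_c = (π/8 − 8/(9π))·r⁴ = 0.109757 × 1.8⁴ = 1.15219 m⁴.
Centre of pressure: y_p = y_c + I_c/(y_c·A) = 4.86394 + 1.15219/(4.86394 × 5.08938) = 4.86394 + 0.0465448 = 4.91048 m along the plane.
Vertically, h_p = y_p·sinθ = 4.91048 × 0.829038 = 4.07097 m.

h_p = 4.07 m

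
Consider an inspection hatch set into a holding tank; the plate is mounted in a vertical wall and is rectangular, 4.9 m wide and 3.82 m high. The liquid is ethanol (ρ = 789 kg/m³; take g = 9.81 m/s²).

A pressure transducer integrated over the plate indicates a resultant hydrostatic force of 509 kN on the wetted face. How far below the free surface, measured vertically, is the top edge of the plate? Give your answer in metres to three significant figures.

γ = ρg = 789 × 9.81 / 1000 = 7.74009 kN/m³.
A = 4.9 × 3.82 = 18.718 m².
From F = γ·h_c·A, the centroid depth is h_c = 509/(7.74009 × 18.718) = 3.51328 m.
The centroid lies 3.82/2 = 1.91 m below the top edge, so the top edge sits at h_top = 3.51328 − 1.91 = 1.60328 m below the surface.

d_top ≈ 1.60 m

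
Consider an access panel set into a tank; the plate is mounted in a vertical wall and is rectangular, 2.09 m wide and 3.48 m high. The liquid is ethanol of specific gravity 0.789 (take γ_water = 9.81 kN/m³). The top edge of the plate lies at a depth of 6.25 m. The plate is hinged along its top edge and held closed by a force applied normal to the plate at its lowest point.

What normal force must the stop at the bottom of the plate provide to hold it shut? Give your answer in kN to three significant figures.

γ = 0.789 × 9.81 = 7.74009 kN/m³.
The centroid lies 3.48/2 = 1.74 m below the top edge, so the centroid depth is h_c = 6.25 + 1.74 = 7.99 m.
A = 2.09 × 3.48 = 7.2732 m².
Resultant F = γ·h_c·A = 7.74009 × 7.99 × 7.2732 = 449.799 kN.
I_c = b·h³/12 = 2.09 × 3.48³/12 = 7.34011 m⁴.
Centre of pressure: y_p = y_c + I_c/(y_c·A) = 7.99 + 7.34011/(7.99 × 7.2732) = 7.99 + 0.126308 = 8.11631 m along the plane.
The resultant acts 1.74 + 0.126308 = 1.86631 m (along the plate) below the hinge at the top edge, so the moment about the hinge is M = F × 1.86631 = 449.799 × 1.86631 = 839.464 kN·m.
A normal force at the bottom, 3.48 m from the hinge, must supply this moment: P = 839.464/3.48 = 241.225 kN.

P ≈ 241 kN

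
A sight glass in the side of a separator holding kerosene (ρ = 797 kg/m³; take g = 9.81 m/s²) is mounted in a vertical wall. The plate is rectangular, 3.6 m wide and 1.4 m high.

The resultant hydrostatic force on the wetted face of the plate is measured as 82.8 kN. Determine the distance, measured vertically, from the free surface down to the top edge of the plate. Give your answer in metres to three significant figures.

γ = ρg = 797 × 9.81 / 1000 = 7.81857 kN/m³.
A = 3.6 × 1.4 = 5.04 m².
From F = γ·h_c·A, the centroid depth is h_c = 82.8/(7.81857 × 5.04) = 2.10122 m.
The centroid lies 1.4/2 = 0.7 m below the top edge, so the top edge sits at h_top = 2.10122 − 0.7 = 1.40122 m below the surface.

d_top ≈ 1.40 m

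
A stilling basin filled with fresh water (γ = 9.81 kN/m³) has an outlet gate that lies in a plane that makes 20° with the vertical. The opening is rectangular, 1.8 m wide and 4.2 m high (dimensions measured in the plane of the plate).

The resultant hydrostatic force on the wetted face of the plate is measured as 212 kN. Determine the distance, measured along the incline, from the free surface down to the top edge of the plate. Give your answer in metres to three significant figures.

γ = 9.81 kN/m³.
A = 1.8 × 4.2 = 7.56 m².
From F = γ·h_c·A, the centroid depth is h_c = 212/(9.81 × 7.56) = 2.85855 m.
The plate makes 20° with the vertical, i.e. θ = 90° − 20° = 70° to the horizontal. Measuring y along the incline from the free-surface line, vertical depth h = y·sinθ with sinθ = 0.939693.
Along the incline, y_c = h_c/sinθ = 2.85855/0.939693 = 3.042 m.
The centroid lies 4.2/2 = 2.1 m below the top edge, so the top edge sits at y_top = 3.042 − 2.1 = 0.942 m along the incline.

y_top ≈ 0.942 m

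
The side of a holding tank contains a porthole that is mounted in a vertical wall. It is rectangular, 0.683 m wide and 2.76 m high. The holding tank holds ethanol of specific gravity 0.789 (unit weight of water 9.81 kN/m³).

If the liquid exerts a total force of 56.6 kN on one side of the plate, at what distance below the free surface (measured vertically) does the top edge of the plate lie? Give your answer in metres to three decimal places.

d_top ≈ 2.499 m

γ = 0.789 × 9.81 = 7.74009 kN/m³.
A = 0.683 × 2.76 = 1.88508 m².
From F = γ·h_c·A, the centroid depth is h_c = 56.6/(7.74009 × 1.88508) = 3.87919 m.
The centroid lies 2.76/2 = 1.38 m below the top edge, so the top edge sits at h_top = 3.87919 − 1.38 = 2.49919 m below the surface.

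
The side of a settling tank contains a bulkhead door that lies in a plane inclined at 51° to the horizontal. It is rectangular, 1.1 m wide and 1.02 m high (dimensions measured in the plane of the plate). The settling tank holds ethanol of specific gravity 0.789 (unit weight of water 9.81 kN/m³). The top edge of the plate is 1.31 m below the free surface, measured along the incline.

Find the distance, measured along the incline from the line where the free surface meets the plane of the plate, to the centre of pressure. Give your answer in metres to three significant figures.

γ = 0.789 × 9.81 = 7.74009 kN/m³.
Let θ = 51° be the plate's angle to the horizontal; measure y along the incline from where the plane meets the free surface. Vertical depth h = y·sinθ with sinθ = 0.777146.
The centroid lies 1.02/2 = 0.51 m below the top edge, so y_c = 1.31 + 0.51 = 1.82 m and h_c = 1.82 × 0.777146 = 1.41441 m.
A = 1.1 × 1.02 = 1.122 m².
Resultant F = γ·h_c·A = 7.74009 × 1.41441 × 1.122 = 12.2833 kN.
I_c = b·h³/12 = 1.1 × 1.02³/12 = 0.0972774 m⁴.
Centre of pressure: y_p = y_c + I_c/(y_c·A) = 1.82 + 0.0972774/(1.82 × 1.122) = 1.82 + 0.0476374 = 1.86764 m along the plane.

y_p = 1.87 m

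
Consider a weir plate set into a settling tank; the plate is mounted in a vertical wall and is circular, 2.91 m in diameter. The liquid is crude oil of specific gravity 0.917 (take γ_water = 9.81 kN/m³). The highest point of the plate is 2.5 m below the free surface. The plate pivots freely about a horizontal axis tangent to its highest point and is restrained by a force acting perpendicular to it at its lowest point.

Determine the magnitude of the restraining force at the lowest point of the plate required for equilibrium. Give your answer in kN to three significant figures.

γ = 0.917 × 9.81 = 8.99577 kN/m³.
The centroid is at the centre, 1.455 m below the top of the plate, so the centroid depth is h_c = 2.5 + 1.455 = 3.955 m.
A = π(1.455)² = 6.65083 m².
Resultant F = γ·h_c·A = 8.99577 × 3.955 × 6.65083 = 236.625 kN.
I_c = πr⁴/4 = π × 1.455⁴/4 = 3.51999 m⁴.
Centre of pressure: y_p = y_c + I_c/(y_c·A) = 3.955 + 3.51999/(3.955 × 6.65083) = 3.955 + 0.133819 = 4.08882 m along the plane.
The resultant acts 1.455 + 0.133819 = 1.58882 m (along the plate) below the hinge at the top edge, so the moment about the hinge is M = F × 1.58882 = 236.625 × 1.58882 = 375.955 kN·m.
A normal force at the bottom, 2.91 m from the hinge, must supply this moment: P = 375.955/2.91 = 129.194 kN.

P ≈ 129 kN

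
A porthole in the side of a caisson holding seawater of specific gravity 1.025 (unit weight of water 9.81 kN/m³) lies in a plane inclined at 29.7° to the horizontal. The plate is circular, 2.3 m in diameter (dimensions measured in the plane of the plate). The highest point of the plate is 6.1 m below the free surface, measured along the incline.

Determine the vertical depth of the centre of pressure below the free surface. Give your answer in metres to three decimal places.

γ = 1.025 × 9.81 = 10.05525 kN/m³.
Let θ = 29.7° be the plate's angle to the horizontal; measure y along the incline from where the plane meets the free surface. Vertical depth h = y·sinθ with sinθ = 0.495459.
The centroid is at the centre, 1.15 m below the top of the plate, so y_c = 6.1 + 1.15 = 7.25 m and h_c = 7.25 × 0.495459 = 3.59208 m.
A = π(1.15)² = 4.15476 m².
Resultant F = γ·h_c·A = 10.05525 × 3.59208 × 4.15476 = 150.067 kN.
I_c = πr⁴/4 = π × 1.15⁴/4 = 1.37367 m⁴.
Centre of pressure: y_p = y_c + I_c/(y_c·A) = 7.25 + 1.37367/(7.25 × 4.15476) = 7.25 + 0.0456035 = 7.2956 m along the plane.
Vertically, h_p = y_p·sinθ = 7.2956 × 0.495459 = 3.61467 m.

h_p = 3.615 m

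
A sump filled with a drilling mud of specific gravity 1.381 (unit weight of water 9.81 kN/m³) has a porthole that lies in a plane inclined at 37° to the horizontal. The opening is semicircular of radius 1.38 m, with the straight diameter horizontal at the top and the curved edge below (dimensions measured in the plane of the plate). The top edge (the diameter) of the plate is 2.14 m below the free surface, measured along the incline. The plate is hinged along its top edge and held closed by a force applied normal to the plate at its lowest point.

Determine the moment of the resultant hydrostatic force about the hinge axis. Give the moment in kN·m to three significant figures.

M ≈ 42.2 kN·m

γ = 1.381 × 9.81 = 13.54761 kN/m³.
Let θ = 37° be the plate's angle to the horizontal; measure y along the incline from where the plane meets the free surface. Vertical depth h = y·sinθ with sinθ = 0.601815.
The centroid of a semicircle lies 4r/(3π) = 0.58569 m from the diameter, here below the top edge, so y_c = 2.14 + 0.58569 = 2.72569 m and h_c = 2.72569 × 0.601815 = 1.64036 m.
A = πr²/2 = π × 1.38²/2 = 2.99142 m².
Resultant F = γ·h_c·A = 13.54761 × 1.64036 × 2.99142 = 66.4782 kN.
I_c = (π/8 − 8/(9π))·r⁴ = 0.109757 × 1.38⁴ = 0.39806 m⁴.
Centre of pressure: y_p = y_c + I_c/(y_c·A) = 2.72569 + 0.39806/(2.72569 × 2.99142) = 2.72569 + 0.0488197 = 2.77451 m along the plane.
The resultant acts 0.58569 + 0.0488197 = 0.63451 m (along the plate) below the hinge at the top edge, so the moment about the hinge is M = F × 0.63451 = 66.4782 × 0.63451 = 42.1811 kN·m.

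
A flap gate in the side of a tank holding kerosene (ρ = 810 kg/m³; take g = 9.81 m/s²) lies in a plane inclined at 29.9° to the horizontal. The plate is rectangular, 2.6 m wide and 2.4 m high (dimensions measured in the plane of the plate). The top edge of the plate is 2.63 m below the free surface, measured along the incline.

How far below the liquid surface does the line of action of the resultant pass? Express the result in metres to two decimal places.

γ = ρg = 810 × 9.81 / 1000 = 7.9461 kN/m³.
Let θ = 29.9° be the plate's angle to the horizontal; measure y along the incline from where the plane meets the free surface. Vertical depth h = y·sinθ with sinθ = 0.498488.
The centroid lies 2.4/2 = 1.2 m below the top edge, so y_c = 2.63 + 1.2 = 3.83 m and h_c = 3.83 × 0.498488 = 1.90921 m.
A = 2.6 × 2.4 = 6.24 m².
Resultant F = γ·h_c·A = 7.9461 × 1.90921 × 6.24 = 94.6656 kN.
I_c = b·h³/12 = 2.6 × 2.4³/12 = 2.9952 m⁴.
Centre of pressure: y_p = y_c + I_c/(y_c·A) = 3.83 + 2.9952/(3.83 × 6.24) = 3.83 + 0.125326 = 3.95533 m along the plane.
Vertically, h_p = y_p·sinθ = 3.95533 × 0.498488 = 1.97168 m.

h_p = 1.97 m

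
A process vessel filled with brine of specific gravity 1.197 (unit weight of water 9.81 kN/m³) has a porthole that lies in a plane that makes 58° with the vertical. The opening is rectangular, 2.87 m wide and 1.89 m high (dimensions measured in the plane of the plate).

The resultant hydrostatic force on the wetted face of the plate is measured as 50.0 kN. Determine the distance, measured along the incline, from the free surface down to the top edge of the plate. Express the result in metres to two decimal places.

y_top ≈ 0.54 m

γ = 1.197 × 9.81 = 11.74257 kN/m³.
A = 2.87 × 1.89 = 5.4243 m².
From F = γ·h_c·A, the centroid depth is h_c = 50.0/(11.74257 × 5.4243) = 0.784988 m.
The plate makes 58° with the vertical, i.e. θ = 90° − 58° = 32° to the horizontal. Measuring y along the incline from the free-surface line, vertical depth h = y·sinθ with sinθ = 0.529919.
Along the incline, y_c = h_c/sinθ = 0.784988/0.529919 = 1.48134 m.
The centroid lies 1.89/2 = 0.945 m below the top edge, so the top edge sits at y_top = 1.48134 − 0.945 = 0.53634 m along the incline.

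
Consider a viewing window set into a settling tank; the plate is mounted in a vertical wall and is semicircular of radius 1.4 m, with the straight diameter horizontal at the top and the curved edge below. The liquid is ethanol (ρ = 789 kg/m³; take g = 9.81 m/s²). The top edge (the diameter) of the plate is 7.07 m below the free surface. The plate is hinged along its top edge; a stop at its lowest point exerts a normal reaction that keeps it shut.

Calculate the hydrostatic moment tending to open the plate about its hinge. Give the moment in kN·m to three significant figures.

M ≈ 112 kN·m

γ = ρg = 789 × 9.81 / 1000 = 7.74009 kN/m³.
The centroid of a semicircle lies 4r/(3π) = 0.594178 m from the diameter, here below the top edge, so the centroid depth is h_c = 7.07 + 0.594178 = 7.66418 m.
A = πr²/2 = π × 1.4²/2 = 3.07876 m².
Resultant F = γ·h_c·A = 7.74009 × 7.66418 × 3.07876 = 182.636 kN.
I_c = (π/8 − 8/(9π))·r⁴ = 0.109757 × 1.4⁴ = 0.421642 m⁴.
Centre of pressure: y_p = y_c + I_c/(y_c·A) = 7.66418 + 0.421642/(7.66418 × 3.07876) = 7.66418 + 0.0178691 = 7.68205 m along the plane.
The resultant acts 0.594178 + 0.0178691 = 0.612047 m (along the plate) below the hinge at the top edge, so the moment about the hinge is M = F × 0.612047 = 182.636 × 0.612047 = 111.782 kN·m.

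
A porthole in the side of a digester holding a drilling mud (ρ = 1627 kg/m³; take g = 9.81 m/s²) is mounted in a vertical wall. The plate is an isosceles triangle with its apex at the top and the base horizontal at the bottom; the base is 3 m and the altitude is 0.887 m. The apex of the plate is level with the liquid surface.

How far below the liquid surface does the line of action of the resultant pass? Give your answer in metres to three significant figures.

γ = ρg = 1627 × 9.81 / 1000 = 15.96087 kN/m³.
With the apex up, the centroid sits 2h/3 = 2 × 0.887/3 = 0.591333 m below the apex, so the centroid depth is h_c = 0.591333 m.
A = ½ × 3 × 0.887 = 1.3305 m².
Resultant F = γ·h_c·A = 15.96087 × 0.591333 × 1.3305 = 12.5575 kN.
I_c = b·h³/36 = 3 × 0.887³/36 = 0.0581553 m⁴.
Centre of pressure: y_p = y_c + I_c/(y_c·A) = 0.591333 + 0.0581553/(0.591333 × 1.3305) = 0.591333 + 0.0739167 = 0.66525 m along the plane.

h_p = 0.665 m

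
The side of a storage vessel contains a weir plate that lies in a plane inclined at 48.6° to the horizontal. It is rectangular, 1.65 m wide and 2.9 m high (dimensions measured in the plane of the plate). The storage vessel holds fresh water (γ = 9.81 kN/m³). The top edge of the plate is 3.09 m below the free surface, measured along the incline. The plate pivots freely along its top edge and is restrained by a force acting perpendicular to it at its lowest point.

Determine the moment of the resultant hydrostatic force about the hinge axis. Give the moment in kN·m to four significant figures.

γ = 9.81 kN/m³.
Let θ = 48.6° be the plate's angle to the horizontal; measure y along the incline from where the plane meets the free surface. Vertical depth h = y·sinθ with sinθ = 0.750111.
The centroid lies 2.9/2 = 1.45 m below the top edge, so y_c = 3.09 + 1.45 = 4.54 m and h_c = 4.54 × 0.750111 = 3.4055 m.
A = 1.65 × 2.9 = 4.785 m².
Resultant F = γ·h_c·A = 9.81 × 3.4055 × 4.785 = 159.857 kN.
I_c = b·h³/12 = 1.65 × 2.9³/12 = 3.35349 m⁴.
Centre of pressure: y_p = y_c + I_c/(y_c·A) = 4.54 + 3.35349/(4.54 × 4.785) = 4.54 + 0.154369 = 4.69437 m along the plane.
The resultant acts 1.45 + 0.154369 = 1.60437 m (along the plate) below the hinge at the top edge, so the moment about the hinge is M = F × 1.60437 = 159.857 × 1.60437 = 256.47 kN·m.

M ≈ 256.5 kN·m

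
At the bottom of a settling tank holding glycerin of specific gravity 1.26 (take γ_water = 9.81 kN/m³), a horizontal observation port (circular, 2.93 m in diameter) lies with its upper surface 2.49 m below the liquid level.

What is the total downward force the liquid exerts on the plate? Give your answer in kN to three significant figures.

F ≈ 208 kN

γ = 1.26 × 9.81 = 12.3606 kN/m³.
The plate is horizontal, so pressure is uniform at p = γ·h = 12.3606 × 2.49 = 30.7779 kN/m².
A = π(1.465)² = 6.74256 m².
F = p·A = 30.7779 × 6.74256 = 207.522 kN.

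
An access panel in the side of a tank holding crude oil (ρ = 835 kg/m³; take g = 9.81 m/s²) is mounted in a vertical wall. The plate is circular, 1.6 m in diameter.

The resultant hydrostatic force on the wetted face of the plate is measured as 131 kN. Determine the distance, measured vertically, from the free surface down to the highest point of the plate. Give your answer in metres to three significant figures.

γ = ρg = 835 × 9.81 / 1000 = 8.19135 kN/m³.
A = π(0.8)² = 2.01062 m².
From F = γ·h_c·A, the centroid depth is h_c = 131/(8.19135 × 2.01062) = 7.954 m.
The centroid is at the centre, 0.8 m below the top of the plate, so the highest point sits at h_top = 7.954 − 0.8 = 7.154 m below the surface.

d_top ≈ 7.15 m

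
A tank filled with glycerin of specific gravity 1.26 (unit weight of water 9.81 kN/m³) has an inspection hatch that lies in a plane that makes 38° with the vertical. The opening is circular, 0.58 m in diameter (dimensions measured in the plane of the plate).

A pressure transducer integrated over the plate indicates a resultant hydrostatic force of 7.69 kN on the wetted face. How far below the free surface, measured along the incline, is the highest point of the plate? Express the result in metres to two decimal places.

γ = 1.26 × 9.81 = 12.3606 kN/m³.
A = π(0.29)² = 0.264208 m².
From F = γ·h_c·A, the centroid depth is h_c = 7.69/(12.3606 × 0.264208) = 2.35473 m.
The plate makes 38° with the vertical, i.e. θ = 90° − 38° = 52° to the horizontal. Measuring y along the incline from the free-surface line, vertical depth h = y·sinθ with sinθ = 0.788011.
Along the incline, y_c = h_c/sinθ = 2.35473/0.788011 = 2.98819 m.
The centroid is at the centre, 0.29 m below the top of the plate, so the highest point sits at y_top = 2.98819 − 0.29 = 2.69819 m along the incline.

y_top ≈ 2.70 m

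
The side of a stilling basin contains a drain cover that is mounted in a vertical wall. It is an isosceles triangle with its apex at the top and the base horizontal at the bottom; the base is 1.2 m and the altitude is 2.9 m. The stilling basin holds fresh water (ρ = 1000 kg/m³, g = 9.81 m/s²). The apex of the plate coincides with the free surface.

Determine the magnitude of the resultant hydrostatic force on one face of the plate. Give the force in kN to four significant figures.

F ≈ 33.00 kN

γ = ρg = 1000 × 9.81 = 9810 N/m³ = 9.81 kN/m³.
With the apex up, the centroid sits 2h/3 = 2 × 2.9/3 = 1.93333 m below the apex, so the centroid depth is h_c = 1.93333 m.
A = ½ × 1.2 × 2.9 = 1.74 m².
Resultant F = γ·h_c·A = 9.81 × 1.93333 × 1.74 = 33.0008 kN.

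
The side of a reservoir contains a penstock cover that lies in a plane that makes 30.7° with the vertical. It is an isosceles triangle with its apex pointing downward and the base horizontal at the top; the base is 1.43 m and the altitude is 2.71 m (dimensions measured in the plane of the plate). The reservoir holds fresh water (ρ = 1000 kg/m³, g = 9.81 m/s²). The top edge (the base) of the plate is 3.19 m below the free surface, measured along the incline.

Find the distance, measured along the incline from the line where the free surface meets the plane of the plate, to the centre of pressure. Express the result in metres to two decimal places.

y_p = 4.19 m

γ = ρg = 1000 × 9.81 = 9810 N/m³ = 9.81 kN/m³.
The plate makes 30.7° with the vertical, i.e. θ = 90° − 30.7° = 59.3° to the horizontal. Measuring y along the incline from the free-surface line, vertical depth h = y·sinθ with sinθ = 0.859852.
With the apex down, the centroid sits h/3 = 2.71/3 = 0.903333 m below the base (the top edge), so y_c = 3.19 + 0.903333 = 4.09333 m and h_c = 4.09333 × 0.859852 = 3.51966 m.
A = ½ × 1.43 × 2.71 = 1.93765 m².
Resultant F = γ·h_c·A = 9.81 × 3.51966 × 1.93765 = 66.9029 kN.
I_c = b·h³/36 = 1.43 × 2.71³/36 = 0.790572 m⁴.
Centre of pressure: y_p = y_c + I_c/(y_c·A) = 4.09333 + 0.790572/(4.09333 × 1.93765) = 4.09333 + 0.0996757 = 4.19301 m along the plane.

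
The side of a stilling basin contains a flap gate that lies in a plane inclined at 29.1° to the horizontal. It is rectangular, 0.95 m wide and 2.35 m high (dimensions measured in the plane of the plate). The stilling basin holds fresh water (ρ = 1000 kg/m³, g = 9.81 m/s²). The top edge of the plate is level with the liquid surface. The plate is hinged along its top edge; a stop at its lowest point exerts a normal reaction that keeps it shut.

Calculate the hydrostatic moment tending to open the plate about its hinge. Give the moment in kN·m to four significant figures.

γ = ρg = 1000 × 9.81 = 9810 N/m³ = 9.81 kN/m³.
Let θ = 29.1° be the plate's angle to the horizontal; measure y along the incline from where the plane meets the free surface. Vertical depth h = y·sinθ with sinθ = 0.486335.
The centroid lies 2.35/2 = 1.175 m below the top edge, so y_c = 1.175 m and h_c = 1.175 × 0.486335 = 0.571444 m.
A = 0.95 × 2.35 = 2.2325 m².
Resultant F = γ·h_c·A = 9.81 × 0.571444 × 2.2325 = 12.5151 kN.
I_c = b·h³/12 = 0.95 × 2.35³/12 = 1.02742 m⁴.
Centre of pressure: y_p = y_c + I_c/(y_c·A) = 1.175 + 1.02742/(1.175 × 2.2325) = 1.175 + 0.391669 = 1.56667 m along the plane.
The resultant acts 1.175 + 0.391669 = 1.56667 m (along the plate) below the hinge at the top edge, so the moment about the hinge is M = F × 1.56667 = 12.5151 × 1.56667 = 19.607 kN·m.

M ≈ 19.61 kN·m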